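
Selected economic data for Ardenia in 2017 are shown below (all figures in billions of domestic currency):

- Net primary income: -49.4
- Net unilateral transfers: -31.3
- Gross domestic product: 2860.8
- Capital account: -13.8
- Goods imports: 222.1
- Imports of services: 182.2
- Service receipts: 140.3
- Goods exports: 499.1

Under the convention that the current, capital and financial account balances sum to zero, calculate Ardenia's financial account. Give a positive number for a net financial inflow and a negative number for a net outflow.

-140.6

Goods balance = 499.1 - 222.1 = 277.0
Services balance = 140.3 - 182.2 = -41.9
Trade balance (goods + services) = 277.0 + (-41.9) = 235.1
Net primary income = -49.4
Net secondary income = -31.3
Current account = 235.1 + (-49.4) + (-31.3) = 154.4
Financial account = -(154.4 + (-13.8)) = -140.6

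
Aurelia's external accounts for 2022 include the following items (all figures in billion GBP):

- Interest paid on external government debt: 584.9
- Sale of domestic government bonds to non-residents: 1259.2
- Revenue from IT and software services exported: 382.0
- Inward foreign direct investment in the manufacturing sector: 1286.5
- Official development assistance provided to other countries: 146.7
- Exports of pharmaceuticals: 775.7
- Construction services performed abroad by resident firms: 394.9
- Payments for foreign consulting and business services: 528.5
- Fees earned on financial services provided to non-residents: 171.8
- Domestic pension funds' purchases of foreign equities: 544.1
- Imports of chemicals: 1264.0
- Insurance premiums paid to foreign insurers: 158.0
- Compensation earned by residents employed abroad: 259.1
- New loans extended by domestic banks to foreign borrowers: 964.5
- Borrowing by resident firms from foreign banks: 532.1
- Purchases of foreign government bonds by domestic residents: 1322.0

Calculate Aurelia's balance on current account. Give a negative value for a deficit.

-698.6

Goods: -1264.0 + 775.7 = -488.3
Services: 394.9 - 528.5 + 171.8 + 382.0 - 158.0 = 262.2
Primary income: -584.9 + 259.1 = -325.8
Secondary income: -146.7
Current account = (-488.3) + 262.2 + (-325.8) + (-146.7) = -698.6
(Excluded from the current account — financial account: sale of domestic government bonds to non-residents 1259.2, inward foreign direct investment in the manufacturing sector 1286.5, domestic pension funds' purchases of foreign equities 544.1, new loans extended by domestic banks to foreign borrowers 964.5, borrowing by resident firms from foreign banks 532.1, purchases of foreign government bonds by domestic residents 1322.0.)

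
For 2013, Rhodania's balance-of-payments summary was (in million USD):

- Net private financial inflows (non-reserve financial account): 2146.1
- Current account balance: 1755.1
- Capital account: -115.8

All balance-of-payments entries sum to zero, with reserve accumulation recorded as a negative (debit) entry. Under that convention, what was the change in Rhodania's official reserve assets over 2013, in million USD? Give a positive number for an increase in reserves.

Official reserve transactions balance = -(1755.1 + (-115.8) + 2146.1) = -3785.4
An accumulation of reserves is recorded as a debit (negative entry), so the change in the stock of reserves is the negative of that balance.
Change in official reserves = -(-3785.4) = 3785.4

3785.4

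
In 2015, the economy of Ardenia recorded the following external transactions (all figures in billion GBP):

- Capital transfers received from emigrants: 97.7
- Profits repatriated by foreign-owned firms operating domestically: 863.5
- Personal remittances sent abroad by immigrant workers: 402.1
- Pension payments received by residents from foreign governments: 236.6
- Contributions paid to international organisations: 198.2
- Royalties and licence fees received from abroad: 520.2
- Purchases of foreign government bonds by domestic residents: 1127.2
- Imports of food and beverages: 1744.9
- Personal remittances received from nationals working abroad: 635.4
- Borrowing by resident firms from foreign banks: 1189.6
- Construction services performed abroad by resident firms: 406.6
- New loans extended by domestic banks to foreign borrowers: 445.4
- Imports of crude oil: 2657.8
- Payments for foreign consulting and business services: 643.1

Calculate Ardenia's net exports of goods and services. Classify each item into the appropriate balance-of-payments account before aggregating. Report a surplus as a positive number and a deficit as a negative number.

Goods: -2657.8 - 1744.9 = -4402.7
Services: 406.6 + 520.2 - 643.1 = 283.7
Trade balance = -4402.7 + 283.7 = -4119.0
(Excluded from the trade balance — capital account: capital transfers received from emigrants 97.7; primary income: profits repatriated by foreign-owned firms operating domestically 863.5; secondary income: personal remittances sent abroad by immigrant workers 402.1, pension payments received by residents from foreign governments 236.6, contributions paid to international organisations 198.2, personal remittances received from nationals working abroad 635.4; financial account: purchases of foreign government bonds by domestic residents 1127.2, borrowing by resident firms from foreign banks 1189.6, new loans extended by domestic banks to foreign borrowers 445.4.)

-4119.0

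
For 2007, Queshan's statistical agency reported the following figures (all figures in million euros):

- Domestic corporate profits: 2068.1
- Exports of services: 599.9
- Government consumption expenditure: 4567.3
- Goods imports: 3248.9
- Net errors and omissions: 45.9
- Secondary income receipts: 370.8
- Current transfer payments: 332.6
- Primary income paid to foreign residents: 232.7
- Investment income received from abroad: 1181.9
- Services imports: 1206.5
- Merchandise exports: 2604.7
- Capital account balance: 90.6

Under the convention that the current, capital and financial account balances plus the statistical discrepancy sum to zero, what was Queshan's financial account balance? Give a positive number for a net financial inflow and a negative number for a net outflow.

Goods balance = 2604.7 - 3248.9 = -644.2
Services balance = 599.9 - 1206.5 = -606.6
Trade balance (goods + services) = -644.2 + (-606.6) = -1250.8
Net primary income = 1181.9 - 232.7 = 949.2
Net secondary income = 370.8 - 332.6 = 38.2
Current account = -1250.8 + 949.2 + 38.2 = -263.4
Financial account = -(-263.4 + 90.6 + 45.9) = 126.9

126.9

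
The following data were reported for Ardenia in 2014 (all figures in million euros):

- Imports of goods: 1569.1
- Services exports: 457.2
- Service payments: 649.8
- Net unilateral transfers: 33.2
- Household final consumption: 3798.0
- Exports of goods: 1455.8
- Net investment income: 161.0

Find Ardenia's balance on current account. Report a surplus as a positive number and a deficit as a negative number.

Goods balance = 1455.8 - 1569.1 = -113.3
Services balance = 457.2 - 649.8 = -192.6
Trade balance (goods + services) = -113.3 + (-192.6) = -305.9
Net primary income = 161.0
Net secondary income = 33.2
Current account = -305.9 + 161.0 + 33.2 = -111.7

-111.7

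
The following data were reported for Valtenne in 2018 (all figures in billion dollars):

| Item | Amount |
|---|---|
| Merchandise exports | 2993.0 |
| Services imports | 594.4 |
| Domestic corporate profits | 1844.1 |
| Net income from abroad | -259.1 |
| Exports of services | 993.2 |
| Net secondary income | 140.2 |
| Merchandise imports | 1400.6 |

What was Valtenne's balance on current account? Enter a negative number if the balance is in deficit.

1872.3

Goods balance = 2993.0 - 1400.6 = 1592.4
Services balance = 993.2 - 594.4 = 398.8
Trade balance (goods + services) = 1592.4 + 398.8 = 1991.2
Net primary income = -259.1
Net secondary income = 140.2
Current account = 1991.2 + (-259.1) + 140.2 = 1872.3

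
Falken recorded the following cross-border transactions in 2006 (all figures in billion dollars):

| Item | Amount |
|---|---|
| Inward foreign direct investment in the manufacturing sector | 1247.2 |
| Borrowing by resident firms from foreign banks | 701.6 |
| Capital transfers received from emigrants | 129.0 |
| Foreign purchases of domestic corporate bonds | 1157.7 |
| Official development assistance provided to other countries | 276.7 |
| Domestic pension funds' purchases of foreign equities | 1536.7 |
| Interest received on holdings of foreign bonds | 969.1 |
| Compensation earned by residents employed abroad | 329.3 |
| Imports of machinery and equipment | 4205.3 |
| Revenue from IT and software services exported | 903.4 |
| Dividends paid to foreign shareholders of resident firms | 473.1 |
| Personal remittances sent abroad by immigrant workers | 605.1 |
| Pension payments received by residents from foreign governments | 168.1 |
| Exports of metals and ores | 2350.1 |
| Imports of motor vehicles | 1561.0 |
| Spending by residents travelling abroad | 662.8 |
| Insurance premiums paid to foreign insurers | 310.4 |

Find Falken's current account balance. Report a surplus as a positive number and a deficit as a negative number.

Goods: -4205.3 + 2350.1 - 1561.0 = -3416.2
Services: 903.4 - 662.8 - 310.4 = -69.8
Primary income: 969.1 - 473.1 + 329.3 = 825.3
Secondary income: -276.7 + 168.1 - 605.1 = -713.7
Current account = (-3416.2) + (-69.8) + 825.3 + (-713.7) = -3374.4
(Excluded from the current account — financial account: inward foreign direct investment in the manufacturing sector 1247.2, borrowing by resident firms from foreign banks 701.6, foreign purchases of domestic corporate bonds 1157.7, domestic pension funds' purchases of foreign equities 1536.7; capital account: capital transfers received from emigrants 129.0.)

-3374.4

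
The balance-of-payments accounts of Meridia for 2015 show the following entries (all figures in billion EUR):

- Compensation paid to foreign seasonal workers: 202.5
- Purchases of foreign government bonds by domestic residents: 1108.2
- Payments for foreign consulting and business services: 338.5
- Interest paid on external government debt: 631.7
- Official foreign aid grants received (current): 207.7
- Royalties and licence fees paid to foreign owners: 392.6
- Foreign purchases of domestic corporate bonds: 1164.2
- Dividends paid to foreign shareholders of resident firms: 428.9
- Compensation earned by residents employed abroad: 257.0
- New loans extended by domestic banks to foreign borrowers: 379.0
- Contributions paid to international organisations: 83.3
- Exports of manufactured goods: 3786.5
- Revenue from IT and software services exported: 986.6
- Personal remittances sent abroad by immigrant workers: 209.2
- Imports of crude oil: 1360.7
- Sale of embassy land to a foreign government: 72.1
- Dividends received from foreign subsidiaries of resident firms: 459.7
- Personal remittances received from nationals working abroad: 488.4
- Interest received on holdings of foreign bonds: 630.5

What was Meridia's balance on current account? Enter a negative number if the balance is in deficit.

Goods: -1360.7 + 3786.5 = 2425.8
Services: -338.5 + 986.6 - 392.6 = 255.5
Primary income: -631.7 + 257.0 + 459.7 - 428.9 + 630.5 - 202.5 = 84.1
Secondary income: -209.2 - 83.3 + 488.4 + 207.7 = 403.6
Current account = 2425.8 + 255.5 + 84.1 + 403.6 = 3169.0
(Excluded from the current account — financial account: purchases of foreign government bonds by domestic residents 1108.2, foreign purchases of domestic corporate bonds 1164.2, new loans extended by domestic banks to foreign borrowers 379.0; capital account: sale of embassy land to a foreign government 72.1.)

3169.0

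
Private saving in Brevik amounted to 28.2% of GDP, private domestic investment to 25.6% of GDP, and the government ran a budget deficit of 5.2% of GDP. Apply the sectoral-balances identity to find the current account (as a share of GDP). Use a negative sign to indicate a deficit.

-2.6

By the sectoral-balances identity, CA = (S_private - I) + (T - G).
Private balance = 28.2 - 25.6 = 2.6
Government balance (T - G) = -5.2
CA = 2.6 + (-5.2) = -2.6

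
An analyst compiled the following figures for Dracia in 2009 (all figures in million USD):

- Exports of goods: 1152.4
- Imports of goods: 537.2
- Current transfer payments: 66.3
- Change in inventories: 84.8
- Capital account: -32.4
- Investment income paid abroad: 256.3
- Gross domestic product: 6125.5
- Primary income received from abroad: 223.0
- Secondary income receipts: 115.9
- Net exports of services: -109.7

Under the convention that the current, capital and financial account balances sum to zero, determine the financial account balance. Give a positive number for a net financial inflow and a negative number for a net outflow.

-489.4

Goods balance = 1152.4 - 537.2 = 615.2
Services balance = -109.7
Trade balance (goods + services) = 615.2 + (-109.7) = 505.5
Net primary income = 223.0 - 256.3 = -33.3
Net secondary income = 115.9 - 66.3 = 49.6
Current account = 505.5 + (-33.3) + 49.6 = 521.8
Financial account = -(521.8 + (-32.4)) = -489.4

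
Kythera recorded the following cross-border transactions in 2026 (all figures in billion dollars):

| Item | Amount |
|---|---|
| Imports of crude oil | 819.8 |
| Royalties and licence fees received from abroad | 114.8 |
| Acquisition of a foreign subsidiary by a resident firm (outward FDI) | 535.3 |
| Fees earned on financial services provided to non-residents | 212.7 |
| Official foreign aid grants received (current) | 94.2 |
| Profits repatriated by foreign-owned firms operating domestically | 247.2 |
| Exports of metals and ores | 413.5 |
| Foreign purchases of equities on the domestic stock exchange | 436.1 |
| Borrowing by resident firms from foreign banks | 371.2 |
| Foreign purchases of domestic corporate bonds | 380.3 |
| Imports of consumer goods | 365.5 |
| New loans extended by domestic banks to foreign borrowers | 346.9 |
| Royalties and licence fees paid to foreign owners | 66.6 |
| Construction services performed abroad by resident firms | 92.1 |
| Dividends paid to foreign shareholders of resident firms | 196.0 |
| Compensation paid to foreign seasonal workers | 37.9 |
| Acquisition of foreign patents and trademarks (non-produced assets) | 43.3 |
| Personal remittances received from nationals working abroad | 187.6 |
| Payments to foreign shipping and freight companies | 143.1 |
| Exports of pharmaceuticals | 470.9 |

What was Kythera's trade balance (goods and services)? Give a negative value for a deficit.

-91.0

Goods: -819.8 + 413.5 + 470.9 - 365.5 = -300.9
Services: 114.8 + 212.7 - 66.6 + 92.1 - 143.1 = 209.9
Trade balance = -300.9 + 209.9 = -91.0
(Excluded from the trade balance — financial account: acquisition of a foreign subsidiary by a resident firm (outward FDI) 535.3, foreign purchases of equities on the domestic stock exchange 436.1, borrowing by resident firms from foreign banks 371.2, foreign purchases of domestic corporate bonds 380.3, new loans extended by domestic banks to foreign borrowers 346.9; secondary income: official foreign aid grants received (current) 94.2, personal remittances received from nationals working abroad 187.6; primary income: profits repatriated by foreign-owned firms operating domestically 247.2, dividends paid to foreign shareholders of resident firms 196.0, compensation paid to foreign seasonal workers 37.9; capital account: acquisition of foreign patents and trademarks (non-produced assets) 43.3.)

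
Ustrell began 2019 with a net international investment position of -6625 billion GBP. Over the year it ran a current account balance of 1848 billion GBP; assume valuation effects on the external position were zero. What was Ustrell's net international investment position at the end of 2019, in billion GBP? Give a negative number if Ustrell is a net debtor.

With no valuation effects, change in NIIP = current account = 1848
End-of-year NIIP = -6625 + 1848 = -4777

-4777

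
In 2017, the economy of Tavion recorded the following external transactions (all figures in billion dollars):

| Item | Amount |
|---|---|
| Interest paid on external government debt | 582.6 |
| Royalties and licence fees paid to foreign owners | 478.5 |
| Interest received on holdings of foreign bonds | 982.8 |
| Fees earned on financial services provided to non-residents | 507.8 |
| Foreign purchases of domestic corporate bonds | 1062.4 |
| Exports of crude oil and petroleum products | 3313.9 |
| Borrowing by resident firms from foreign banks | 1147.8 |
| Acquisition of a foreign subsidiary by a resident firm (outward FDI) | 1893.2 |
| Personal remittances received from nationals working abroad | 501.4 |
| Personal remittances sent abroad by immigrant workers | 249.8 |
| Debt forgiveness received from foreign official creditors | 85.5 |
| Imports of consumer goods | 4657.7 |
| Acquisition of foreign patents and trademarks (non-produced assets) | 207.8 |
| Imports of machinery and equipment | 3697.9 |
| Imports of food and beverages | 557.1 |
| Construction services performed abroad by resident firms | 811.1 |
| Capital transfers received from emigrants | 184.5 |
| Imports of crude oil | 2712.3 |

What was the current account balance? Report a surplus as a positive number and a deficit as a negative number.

Goods: -2712.3 - 4657.7 - 3697.9 + 3313.9 - 557.1 = -8311.1
Services: 811.1 + 507.8 - 478.5 = 840.4
Primary income: -582.6 + 982.8 = 400.2
Secondary income: -249.8 + 501.4 = 251.6
Current account = (-8311.1) + 840.4 + 400.2 + 251.6 = -6818.9
(Excluded from the current account — financial account: foreign purchases of domestic corporate bonds 1062.4, borrowing by resident firms from foreign banks 1147.8, acquisition of a foreign subsidiary by a resident firm (outward FDI) 1893.2; capital account: debt forgiveness received from foreign official creditors 85.5, acquisition of foreign patents and trademarks (non-produced assets) 207.8, capital transfers received from emigrants 184.5.)

-6818.9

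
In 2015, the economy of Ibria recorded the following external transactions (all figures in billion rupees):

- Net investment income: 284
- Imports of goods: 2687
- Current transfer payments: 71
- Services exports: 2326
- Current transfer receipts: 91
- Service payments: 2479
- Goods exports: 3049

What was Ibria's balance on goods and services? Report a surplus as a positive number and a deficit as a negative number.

Goods balance = 3049 - 2687 = 362
Services balance = 2326 - 2479 = -153
Trade balance (goods + services) = 362 + (-153) = 209

209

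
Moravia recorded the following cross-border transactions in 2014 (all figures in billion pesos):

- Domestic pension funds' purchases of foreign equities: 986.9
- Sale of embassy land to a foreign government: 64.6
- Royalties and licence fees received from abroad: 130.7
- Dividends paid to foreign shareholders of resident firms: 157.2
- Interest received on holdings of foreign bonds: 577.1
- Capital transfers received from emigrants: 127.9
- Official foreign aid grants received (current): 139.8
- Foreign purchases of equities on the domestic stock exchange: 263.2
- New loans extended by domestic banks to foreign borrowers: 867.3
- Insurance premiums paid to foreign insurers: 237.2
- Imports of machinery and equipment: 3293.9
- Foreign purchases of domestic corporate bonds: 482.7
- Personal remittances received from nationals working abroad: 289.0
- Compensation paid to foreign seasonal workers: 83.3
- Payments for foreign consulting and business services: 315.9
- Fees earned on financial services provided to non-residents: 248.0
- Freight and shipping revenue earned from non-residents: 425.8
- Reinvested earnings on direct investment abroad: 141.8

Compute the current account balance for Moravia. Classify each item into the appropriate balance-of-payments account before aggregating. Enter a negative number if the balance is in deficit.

Goods: -3293.9
Services: -237.2 + 425.8 - 315.9 + 130.7 + 248.0 = 251.4
Primary income: 141.8 - 157.2 - 83.3 + 577.1 = 478.4
Secondary income: 289.0 + 139.8 = 428.8
Current account = (-3293.9) + 251.4 + 478.4 + 428.8 = -2135.3
(Excluded from the current account — financial account: domestic pension funds' purchases of foreign equities 986.9, foreign purchases of equities on the domestic stock exchange 263.2, new loans extended by domestic banks to foreign borrowers 867.3, foreign purchases of domestic corporate bonds 482.7; capital account: sale of embassy land to a foreign government 64.6, capital transfers received from emigrants 127.9.)

-2135.3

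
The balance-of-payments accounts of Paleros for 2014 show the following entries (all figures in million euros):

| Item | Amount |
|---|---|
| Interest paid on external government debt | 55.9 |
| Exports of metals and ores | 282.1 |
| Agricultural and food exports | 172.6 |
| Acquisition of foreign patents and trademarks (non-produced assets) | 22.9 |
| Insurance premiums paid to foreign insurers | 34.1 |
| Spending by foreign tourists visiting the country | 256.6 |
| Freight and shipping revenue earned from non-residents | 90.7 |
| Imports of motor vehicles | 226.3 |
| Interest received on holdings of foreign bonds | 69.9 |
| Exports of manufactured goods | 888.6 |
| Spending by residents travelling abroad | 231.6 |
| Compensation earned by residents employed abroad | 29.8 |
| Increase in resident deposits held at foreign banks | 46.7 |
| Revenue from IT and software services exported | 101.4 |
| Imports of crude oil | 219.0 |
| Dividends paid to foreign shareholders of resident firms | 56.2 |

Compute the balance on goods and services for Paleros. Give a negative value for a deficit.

Goods: 282.1 + 888.6 + 172.6 - 219.0 - 226.3 = 898.0
Services: 256.6 + 101.4 - 34.1 - 231.6 + 90.7 = 183.0
Trade balance = 898.0 + 183.0 = 1081.0
(Excluded from the trade balance — primary income: interest paid on external government debt 55.9, interest received on holdings of foreign bonds 69.9, compensation earned by residents employed abroad 29.8, dividends paid to foreign shareholders of resident firms 56.2; capital account: acquisition of foreign patents and trademarks (non-produced assets) 22.9; financial account: increase in resident deposits held at foreign banks 46.7.)

1081.0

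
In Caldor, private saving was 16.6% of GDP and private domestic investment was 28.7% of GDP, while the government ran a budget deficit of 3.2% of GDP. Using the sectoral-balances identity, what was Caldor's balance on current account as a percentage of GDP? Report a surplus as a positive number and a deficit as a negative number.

By the sectoral-balances identity, CA = (S_private - I) + (T - G).
Private balance = 16.6 - 28.7 = -12.1
Government balance (T - G) = -3.2
CA = -12.1 + (-3.2) = -15.3

-15.3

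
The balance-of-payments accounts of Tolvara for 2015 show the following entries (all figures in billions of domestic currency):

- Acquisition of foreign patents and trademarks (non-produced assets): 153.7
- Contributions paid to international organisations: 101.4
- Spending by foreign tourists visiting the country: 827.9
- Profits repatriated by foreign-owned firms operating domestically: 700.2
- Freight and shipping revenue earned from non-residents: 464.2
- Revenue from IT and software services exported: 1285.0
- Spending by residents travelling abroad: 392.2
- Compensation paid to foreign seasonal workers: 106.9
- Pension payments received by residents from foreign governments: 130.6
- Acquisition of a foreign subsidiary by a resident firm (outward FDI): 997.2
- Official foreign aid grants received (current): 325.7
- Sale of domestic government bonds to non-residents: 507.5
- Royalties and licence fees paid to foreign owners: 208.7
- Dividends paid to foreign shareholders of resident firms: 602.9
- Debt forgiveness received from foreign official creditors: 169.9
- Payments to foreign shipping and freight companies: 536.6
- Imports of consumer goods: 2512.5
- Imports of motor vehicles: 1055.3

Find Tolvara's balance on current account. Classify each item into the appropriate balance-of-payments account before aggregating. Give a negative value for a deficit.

Goods: -1055.3 - 2512.5 = -3567.8
Services: 827.9 - 392.2 + 464.2 - 536.6 + 1285.0 - 208.7 = 1439.6
Primary income: -700.2 - 602.9 - 106.9 = -1410.0
Secondary income: 130.6 - 101.4 + 325.7 = 354.9
Current account = (-3567.8) + 1439.6 + (-1410.0) + 354.9 = -3183.3
(Excluded from the current account — capital account: acquisition of foreign patents and trademarks (non-produced assets) 153.7, debt forgiveness received from foreign official creditors 169.9; financial account: acquisition of a foreign subsidiary by a resident firm (outward FDI) 997.2, sale of domestic government bonds to non-residents 507.5.)

-3183.3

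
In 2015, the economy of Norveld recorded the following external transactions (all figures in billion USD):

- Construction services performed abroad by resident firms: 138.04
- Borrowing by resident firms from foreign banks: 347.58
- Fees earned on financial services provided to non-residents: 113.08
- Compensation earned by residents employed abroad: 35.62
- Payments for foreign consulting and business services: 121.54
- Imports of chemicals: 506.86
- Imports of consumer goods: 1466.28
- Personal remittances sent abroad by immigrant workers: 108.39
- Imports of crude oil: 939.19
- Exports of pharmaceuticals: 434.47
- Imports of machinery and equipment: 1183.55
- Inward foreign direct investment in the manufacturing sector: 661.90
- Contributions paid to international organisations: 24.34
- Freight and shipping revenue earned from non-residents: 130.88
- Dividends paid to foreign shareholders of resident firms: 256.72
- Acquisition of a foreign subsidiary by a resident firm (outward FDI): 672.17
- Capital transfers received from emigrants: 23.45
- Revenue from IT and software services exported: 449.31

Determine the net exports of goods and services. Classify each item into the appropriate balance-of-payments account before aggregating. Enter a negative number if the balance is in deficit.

-2951.64

Goods: -506.86 - 1466.28 - 939.19 - 1183.55 + 434.47 = -3661.41
Services: -121.54 + 449.31 + 130.88 + 113.08 + 138.04 = 709.77
Trade balance = -3661.41 + 709.77 = -2951.64
(Excluded from the trade balance — financial account: borrowing by resident firms from foreign banks 347.58, inward foreign direct investment in the manufacturing sector 661.90, acquisition of a foreign subsidiary by a resident firm (outward FDI) 672.17; primary income: compensation earned by residents employed abroad 35.62, dividends paid to foreign shareholders of resident firms 256.72; secondary income: personal remittances sent abroad by immigrant workers 108.39, contributions paid to international organisations 24.34; capital account: capital transfers received from emigrants 23.45.)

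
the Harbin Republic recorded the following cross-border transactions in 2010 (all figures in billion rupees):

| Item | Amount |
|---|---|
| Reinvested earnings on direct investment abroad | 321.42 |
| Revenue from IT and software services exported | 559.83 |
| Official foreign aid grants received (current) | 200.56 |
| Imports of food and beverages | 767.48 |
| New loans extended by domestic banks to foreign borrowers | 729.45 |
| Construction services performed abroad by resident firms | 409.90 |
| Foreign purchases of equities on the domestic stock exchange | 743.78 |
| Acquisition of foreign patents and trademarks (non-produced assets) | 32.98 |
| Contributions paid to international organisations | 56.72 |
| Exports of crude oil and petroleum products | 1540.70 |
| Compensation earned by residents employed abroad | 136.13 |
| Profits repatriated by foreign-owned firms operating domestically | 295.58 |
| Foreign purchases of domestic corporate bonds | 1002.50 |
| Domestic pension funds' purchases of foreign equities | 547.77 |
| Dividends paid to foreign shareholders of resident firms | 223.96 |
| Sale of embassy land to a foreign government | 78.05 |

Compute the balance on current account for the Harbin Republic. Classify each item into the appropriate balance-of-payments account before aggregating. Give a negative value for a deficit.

Goods: 1540.70 - 767.48 = 773.22
Services: 409.90 + 559.83 = 969.73
Primary income: -295.58 + 136.13 + 321.42 - 223.96 = -61.99
Secondary income: -56.72 + 200.56 = 143.84
Current account = 773.22 + 969.73 + (-61.99) + 143.84 = 1824.80
(Excluded from the current account — financial account: new loans extended by domestic banks to foreign borrowers 729.45, foreign purchases of equities on the domestic stock exchange 743.78, foreign purchases of domestic corporate bonds 1002.50, domestic pension funds' purchases of foreign equities 547.77; capital account: acquisition of foreign patents and trademarks (non-produced assets) 32.98, sale of embassy land to a foreign government 78.05.)

1824.80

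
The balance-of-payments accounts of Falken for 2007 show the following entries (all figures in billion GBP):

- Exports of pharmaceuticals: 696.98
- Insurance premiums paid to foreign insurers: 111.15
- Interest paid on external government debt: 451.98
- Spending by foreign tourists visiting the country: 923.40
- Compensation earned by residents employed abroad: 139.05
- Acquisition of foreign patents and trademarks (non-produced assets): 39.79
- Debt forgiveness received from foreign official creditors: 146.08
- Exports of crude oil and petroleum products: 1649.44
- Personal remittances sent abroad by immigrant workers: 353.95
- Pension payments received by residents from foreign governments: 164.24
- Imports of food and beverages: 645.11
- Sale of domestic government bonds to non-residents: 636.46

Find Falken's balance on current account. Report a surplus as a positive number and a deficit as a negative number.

2010.92

Goods: -645.11 + 1649.44 + 696.98 = 1701.31
Services: 923.40 - 111.15 = 812.25
Primary income: 139.05 - 451.98 = -312.93
Secondary income: 164.24 - 353.95 = -189.71
Current account = 1701.31 + 812.25 + (-312.93) + (-189.71) = 2010.92
(Excluded from the current account — capital account: acquisition of foreign patents and trademarks (non-produced assets) 39.79, debt forgiveness received from foreign official creditors 146.08; financial account: sale of domestic government bonds to non-residents 636.46.)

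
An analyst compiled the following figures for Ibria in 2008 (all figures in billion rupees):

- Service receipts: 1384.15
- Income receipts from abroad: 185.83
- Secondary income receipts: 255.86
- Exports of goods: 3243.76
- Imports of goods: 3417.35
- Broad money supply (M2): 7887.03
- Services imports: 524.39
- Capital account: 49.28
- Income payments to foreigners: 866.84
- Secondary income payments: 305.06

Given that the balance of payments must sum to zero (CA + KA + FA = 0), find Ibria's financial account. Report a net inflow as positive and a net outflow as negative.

Goods balance = 3243.76 - 3417.35 = -173.59
Services balance = 1384.15 - 524.39 = 859.76
Trade balance (goods + services) = -173.59 + 859.76 = 686.17
Net primary income = 185.83 - 866.84 = -681.01
Net secondary income = 255.86 - 305.06 = -49.20
Current account = 686.17 + (-681.01) + (-49.20) = -44.04
Financial account = -(-44.04 + 49.28) = -5.24

-5.24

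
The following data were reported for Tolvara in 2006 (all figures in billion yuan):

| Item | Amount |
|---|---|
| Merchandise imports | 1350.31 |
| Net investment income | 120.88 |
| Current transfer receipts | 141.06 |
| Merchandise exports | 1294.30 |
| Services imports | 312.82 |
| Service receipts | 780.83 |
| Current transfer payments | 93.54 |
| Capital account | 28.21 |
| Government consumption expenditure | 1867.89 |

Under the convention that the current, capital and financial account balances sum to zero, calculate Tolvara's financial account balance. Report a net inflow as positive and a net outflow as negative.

Goods balance = 1294.30 - 1350.31 = -56.01
Services balance = 780.83 - 312.82 = 468.01
Trade balance (goods + services) = -56.01 + 468.01 = 412.00
Net primary income = 120.88
Net secondary income = 141.06 - 93.54 = 47.52
Current account = 412.00 + 120.88 + 47.52 = 580.40
Financial account = -(580.40 + 28.21) = -608.61

-608.61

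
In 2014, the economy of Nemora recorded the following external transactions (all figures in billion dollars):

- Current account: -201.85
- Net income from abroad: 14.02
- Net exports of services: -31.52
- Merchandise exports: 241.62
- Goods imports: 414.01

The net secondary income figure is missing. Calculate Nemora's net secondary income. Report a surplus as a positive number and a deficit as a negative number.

-11.96

Current account = goods balance + services balance + net primary income + net secondary income
Sum of the known components = -189.89
Net secondary income = CA - (known components) = -201.85 - (-189.89) = -11.96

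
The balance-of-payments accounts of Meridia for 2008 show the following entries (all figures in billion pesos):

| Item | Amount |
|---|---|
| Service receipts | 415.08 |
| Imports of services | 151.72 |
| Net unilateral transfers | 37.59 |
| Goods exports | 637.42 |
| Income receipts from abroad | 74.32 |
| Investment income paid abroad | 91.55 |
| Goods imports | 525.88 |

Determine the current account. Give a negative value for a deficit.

395.26

Goods balance = 637.42 - 525.88 = 111.54
Services balance = 415.08 - 151.72 = 263.36
Trade balance (goods + services) = 111.54 + 263.36 = 374.90
Net primary income = 74.32 - 91.55 = -17.23
Net secondary income = 37.59
Current account = 374.90 + (-17.23) + 37.59 = 395.26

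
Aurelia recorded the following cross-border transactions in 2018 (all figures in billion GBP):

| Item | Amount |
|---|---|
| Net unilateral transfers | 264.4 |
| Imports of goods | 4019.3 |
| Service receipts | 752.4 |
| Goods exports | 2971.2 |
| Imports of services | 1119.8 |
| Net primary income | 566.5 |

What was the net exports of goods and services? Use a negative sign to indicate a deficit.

-1415.5

Goods balance = 2971.2 - 4019.3 = -1048.1
Services balance = 752.4 - 1119.8 = -367.4
Trade balance (goods + services) = -1048.1 + (-367.4) = -1415.5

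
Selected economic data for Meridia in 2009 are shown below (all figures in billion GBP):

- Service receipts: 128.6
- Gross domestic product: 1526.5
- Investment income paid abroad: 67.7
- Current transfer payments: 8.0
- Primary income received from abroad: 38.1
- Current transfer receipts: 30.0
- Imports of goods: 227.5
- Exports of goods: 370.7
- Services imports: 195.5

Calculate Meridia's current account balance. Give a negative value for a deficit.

Goods balance = 370.7 - 227.5 = 143.2
Services balance = 128.6 - 195.5 = -66.9
Trade balance (goods + services) = 143.2 + (-66.9) = 76.3
Net primary income = 38.1 - 67.7 = -29.6
Net secondary income = 30.0 - 8.0 = 22.0
Current account = 76.3 + (-29.6) + 22.0 = 68.7

68.7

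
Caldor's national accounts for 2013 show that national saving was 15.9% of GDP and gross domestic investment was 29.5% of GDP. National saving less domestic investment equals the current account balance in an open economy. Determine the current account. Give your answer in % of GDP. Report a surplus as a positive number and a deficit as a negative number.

S - I = CA (net lending to the rest of the world).
CA = S - I = 15.9 - 29.5 = -13.6

-13.6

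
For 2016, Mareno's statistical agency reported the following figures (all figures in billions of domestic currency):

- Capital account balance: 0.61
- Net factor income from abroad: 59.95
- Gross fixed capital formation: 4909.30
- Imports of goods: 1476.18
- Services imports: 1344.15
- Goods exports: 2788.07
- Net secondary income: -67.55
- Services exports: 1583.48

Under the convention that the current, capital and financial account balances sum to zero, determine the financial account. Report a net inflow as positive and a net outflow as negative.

-1544.23

Goods balance = 2788.07 - 1476.18 = 1311.89
Services balance = 1583.48 - 1344.15 = 239.33
Trade balance (goods + services) = 1311.89 + 239.33 = 1551.22
Net primary income = 59.95
Net secondary income = -67.55
Current account = 1551.22 + 59.95 + (-67.55) = 1543.62
Financial account = -(1543.62 + 0.61) = -1544.23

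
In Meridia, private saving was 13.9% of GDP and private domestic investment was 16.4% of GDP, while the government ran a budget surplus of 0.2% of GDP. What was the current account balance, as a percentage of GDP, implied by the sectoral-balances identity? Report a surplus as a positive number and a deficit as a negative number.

By the sectoral-balances identity, CA = (S_private - I) + (T - G).
Private balance = 13.9 - 16.4 = -2.5
Government balance (T - G) = 0.2
CA = -2.5 + 0.2 = -2.3

-2.3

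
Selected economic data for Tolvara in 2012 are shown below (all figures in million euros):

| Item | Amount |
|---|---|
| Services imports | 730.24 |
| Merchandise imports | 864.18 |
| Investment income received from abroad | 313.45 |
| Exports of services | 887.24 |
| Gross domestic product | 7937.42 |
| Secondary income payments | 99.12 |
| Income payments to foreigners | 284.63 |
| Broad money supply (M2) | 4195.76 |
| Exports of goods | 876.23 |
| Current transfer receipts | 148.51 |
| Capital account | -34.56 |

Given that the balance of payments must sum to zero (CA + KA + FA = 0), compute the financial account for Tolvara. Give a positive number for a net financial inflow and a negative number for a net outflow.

-212.70

Goods balance = 876.23 - 864.18 = 12.05
Services balance = 887.24 - 730.24 = 157.00
Trade balance (goods + services) = 12.05 + 157.00 = 169.05
Net primary income = 313.45 - 284.63 = 28.82
Net secondary income = 148.51 - 99.12 = 49.39
Current account = 169.05 + 28.82 + 49.39 = 247.26
Financial account = -(247.26 + (-34.56)) = -212.70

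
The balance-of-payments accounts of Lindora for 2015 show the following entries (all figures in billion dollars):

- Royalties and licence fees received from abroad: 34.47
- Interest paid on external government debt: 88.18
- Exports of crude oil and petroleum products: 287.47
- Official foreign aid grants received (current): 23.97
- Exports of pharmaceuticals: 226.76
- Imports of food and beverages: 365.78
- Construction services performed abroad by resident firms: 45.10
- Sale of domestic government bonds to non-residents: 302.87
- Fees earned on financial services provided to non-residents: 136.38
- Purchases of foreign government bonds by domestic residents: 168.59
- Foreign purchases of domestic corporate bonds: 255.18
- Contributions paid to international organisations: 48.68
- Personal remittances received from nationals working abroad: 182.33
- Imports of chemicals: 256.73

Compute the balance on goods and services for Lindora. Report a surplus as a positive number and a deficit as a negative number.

107.67

Goods: -365.78 - 256.73 + 287.47 + 226.76 = -108.28
Services: 45.10 + 136.38 + 34.47 = 215.95
Trade balance = -108.28 + 215.95 = 107.67
(Excluded from the trade balance — primary income: interest paid on external government debt 88.18; secondary income: official foreign aid grants received (current) 23.97, contributions paid to international organisations 48.68, personal remittances received from nationals working abroad 182.33; financial account: sale of domestic government bonds to non-residents 302.87, purchases of foreign government bonds by domestic residents 168.59, foreign purchases of domestic corporate bonds 255.18.)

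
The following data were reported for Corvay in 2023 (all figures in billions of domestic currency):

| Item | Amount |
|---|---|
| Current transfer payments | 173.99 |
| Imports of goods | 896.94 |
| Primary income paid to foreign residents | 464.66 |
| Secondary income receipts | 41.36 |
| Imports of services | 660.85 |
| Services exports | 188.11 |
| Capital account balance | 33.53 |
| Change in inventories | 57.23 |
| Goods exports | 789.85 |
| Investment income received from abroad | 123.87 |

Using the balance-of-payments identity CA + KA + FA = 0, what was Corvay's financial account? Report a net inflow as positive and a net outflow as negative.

Goods balance = 789.85 - 896.94 = -107.09
Services balance = 188.11 - 660.85 = -472.74
Trade balance (goods + services) = -107.09 + (-472.74) = -579.83
Net primary income = 123.87 - 464.66 = -340.79
Net secondary income = 41.36 - 173.99 = -132.63
Current account = -579.83 + (-340.79) + (-132.63) = -1053.25
Financial account = -(-1053.25 + 33.53) = 1019.72

1019.72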